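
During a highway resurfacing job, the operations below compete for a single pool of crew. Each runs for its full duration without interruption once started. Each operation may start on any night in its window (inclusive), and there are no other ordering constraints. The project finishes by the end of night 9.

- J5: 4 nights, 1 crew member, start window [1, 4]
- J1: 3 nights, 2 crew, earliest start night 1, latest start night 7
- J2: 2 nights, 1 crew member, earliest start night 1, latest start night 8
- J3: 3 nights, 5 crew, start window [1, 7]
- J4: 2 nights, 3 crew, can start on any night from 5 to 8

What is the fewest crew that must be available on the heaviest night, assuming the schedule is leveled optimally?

5

Early-start (J5@1, J1@1, J2@1, J3@1, J4@5) gives peak 9: n1:9  n2:9  n3:8  n4:1  n5:3  n6:3  n7:0  n8:0  n9:0.
Shift J3→5, J4→8.
Schedule J5@1, J1@1, J2@1, J3@5, J4@8: n1:4  n2:4  n3:3  n4:1  n5:5  n6:5  n7:5  n8:3  n9:3 — peak 5.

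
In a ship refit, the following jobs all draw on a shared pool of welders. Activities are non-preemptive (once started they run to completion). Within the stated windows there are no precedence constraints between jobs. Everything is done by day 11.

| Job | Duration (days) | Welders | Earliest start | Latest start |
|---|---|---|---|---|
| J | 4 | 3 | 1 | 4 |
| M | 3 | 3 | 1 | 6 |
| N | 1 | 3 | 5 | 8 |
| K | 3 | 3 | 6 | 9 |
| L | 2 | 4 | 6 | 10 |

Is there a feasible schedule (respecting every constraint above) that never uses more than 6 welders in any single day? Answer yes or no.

yes

Schedule J@1, M@1, N@5, K@6, L@9: d1:6  d2:6  d3:6  d4:3  d5:3  d6:3  d7:3  d8:3  d9:4  d10:4  d11:0 — peak 6 ≤ 6.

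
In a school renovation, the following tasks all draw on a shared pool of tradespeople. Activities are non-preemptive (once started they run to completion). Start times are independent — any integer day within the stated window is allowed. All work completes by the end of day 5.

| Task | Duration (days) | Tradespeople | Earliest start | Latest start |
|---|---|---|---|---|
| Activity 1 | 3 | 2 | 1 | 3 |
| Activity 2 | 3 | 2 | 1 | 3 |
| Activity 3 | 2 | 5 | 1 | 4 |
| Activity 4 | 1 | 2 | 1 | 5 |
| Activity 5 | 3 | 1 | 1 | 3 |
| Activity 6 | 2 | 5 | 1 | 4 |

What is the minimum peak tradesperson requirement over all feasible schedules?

8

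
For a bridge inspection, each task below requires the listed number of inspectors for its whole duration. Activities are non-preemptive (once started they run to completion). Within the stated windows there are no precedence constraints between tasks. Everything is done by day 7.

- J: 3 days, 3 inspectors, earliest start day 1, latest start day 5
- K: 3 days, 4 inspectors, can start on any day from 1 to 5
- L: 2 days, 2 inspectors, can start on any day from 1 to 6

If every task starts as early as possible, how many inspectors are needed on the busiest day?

9

Early-start schedule: J@1, K@1, L@1.
Load per day: day 1: 9, day 2: 9, day 3: 7, day 4: 0, day 5: 0, day 6: 0, day 7: 0.
Peak is 9.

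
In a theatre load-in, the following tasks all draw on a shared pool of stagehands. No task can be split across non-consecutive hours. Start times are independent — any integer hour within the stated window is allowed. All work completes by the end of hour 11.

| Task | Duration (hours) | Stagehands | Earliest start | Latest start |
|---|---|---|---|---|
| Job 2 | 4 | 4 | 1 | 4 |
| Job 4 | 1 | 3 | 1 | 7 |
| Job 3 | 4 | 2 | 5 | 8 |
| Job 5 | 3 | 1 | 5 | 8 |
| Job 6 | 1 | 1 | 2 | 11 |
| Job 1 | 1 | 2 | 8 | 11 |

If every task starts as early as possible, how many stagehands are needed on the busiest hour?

7

Early-start schedule: Job 2@1, Job 4@1, Job 3@5, Job 5@5, Job 6@2, Job 1@8.
Load per hour: hour 1: 7, hour 2: 5, hour 3: 4, hour 4: 4, hour 5: 3, hour 6: 3, hour 7: 3, hour 8: 4, hour 9: 0, hour 10: 0, hour 11: 0.
Peak is 7.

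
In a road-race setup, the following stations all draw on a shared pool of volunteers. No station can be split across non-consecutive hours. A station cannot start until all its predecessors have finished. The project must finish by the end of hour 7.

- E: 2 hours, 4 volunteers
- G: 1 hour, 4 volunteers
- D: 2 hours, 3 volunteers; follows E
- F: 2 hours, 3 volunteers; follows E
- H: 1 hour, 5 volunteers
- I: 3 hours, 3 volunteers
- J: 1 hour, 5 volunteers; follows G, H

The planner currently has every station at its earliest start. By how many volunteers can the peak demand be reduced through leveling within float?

Early-start peak: h1:16  h2:12  h3:9  h4:6  h5:0  h6:0  h7:0 ⇒ 16.
Leveled (E@1, G@3, D@4, F@4, H@6, I@1, J@7): h1:7  h2:7  h3:7  h4:6  h5:6  h6:5  h7:5 ⇒ 7.
Reduction 16 − 7 = 9.

9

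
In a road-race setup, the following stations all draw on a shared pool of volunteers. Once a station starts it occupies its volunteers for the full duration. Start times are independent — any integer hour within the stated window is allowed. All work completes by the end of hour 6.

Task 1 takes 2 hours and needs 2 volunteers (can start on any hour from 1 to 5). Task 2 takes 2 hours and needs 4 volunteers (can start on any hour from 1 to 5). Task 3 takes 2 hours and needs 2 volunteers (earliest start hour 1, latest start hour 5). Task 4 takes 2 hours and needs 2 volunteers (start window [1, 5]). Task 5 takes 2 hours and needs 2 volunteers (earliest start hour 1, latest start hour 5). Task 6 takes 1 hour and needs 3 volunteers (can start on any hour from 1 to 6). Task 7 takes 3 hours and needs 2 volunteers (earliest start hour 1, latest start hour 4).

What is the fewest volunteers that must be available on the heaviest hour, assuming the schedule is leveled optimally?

6

Early-start (Task 1@1, Task 2@1, Task 3@1, Task 4@1, Task 5@1, Task 6@1, Task 7@1) gives peak 17: h1:17  h2:14  h3:2  h4:0  h5:0  h6:0.
Shift Task 3→3, Task 4→3, Task 5→5, Task 6→6, Task 7→3.
Schedule Task 1@1, Task 2@1, Task 3@3, Task 4@3, Task 5@5, Task 6@6, Task 7@3: h1:6  h2:6  h3:6  h4:6  h5:4  h6:5 — peak 6.
Total volunteer-hours = 33 over 6 hours ⇒ peak ≥ ⌈33/6⌉ = 6, so 6 is optimal.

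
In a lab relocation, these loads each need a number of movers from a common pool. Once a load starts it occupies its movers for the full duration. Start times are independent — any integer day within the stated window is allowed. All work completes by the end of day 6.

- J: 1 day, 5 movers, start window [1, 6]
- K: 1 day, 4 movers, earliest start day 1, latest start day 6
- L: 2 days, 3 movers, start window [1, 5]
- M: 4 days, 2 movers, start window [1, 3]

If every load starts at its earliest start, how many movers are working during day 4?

2

At early start, day 4 has: M.
Demand: 2 = 2.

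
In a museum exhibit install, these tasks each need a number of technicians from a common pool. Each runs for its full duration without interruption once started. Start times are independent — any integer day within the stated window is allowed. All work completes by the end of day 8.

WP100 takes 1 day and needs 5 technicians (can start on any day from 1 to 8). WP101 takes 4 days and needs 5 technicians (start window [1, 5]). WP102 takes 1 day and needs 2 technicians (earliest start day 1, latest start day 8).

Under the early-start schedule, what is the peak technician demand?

12

Early-start schedule: WP100@1, WP101@1, WP102@1.
Load per day: day 1: 12, day 2: 5, day 3: 5, day 4: 5, day 5: 0, day 6: 0, day 7: 0, day 8: 0.
Peak is 12.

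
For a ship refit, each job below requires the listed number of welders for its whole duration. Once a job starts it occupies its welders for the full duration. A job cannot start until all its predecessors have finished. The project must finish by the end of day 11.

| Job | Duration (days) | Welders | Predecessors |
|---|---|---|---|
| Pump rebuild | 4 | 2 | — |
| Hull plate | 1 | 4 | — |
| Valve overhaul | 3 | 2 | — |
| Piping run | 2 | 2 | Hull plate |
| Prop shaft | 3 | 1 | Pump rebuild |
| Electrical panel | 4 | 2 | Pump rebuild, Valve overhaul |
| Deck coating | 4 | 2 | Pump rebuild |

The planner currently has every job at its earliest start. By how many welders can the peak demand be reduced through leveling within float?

3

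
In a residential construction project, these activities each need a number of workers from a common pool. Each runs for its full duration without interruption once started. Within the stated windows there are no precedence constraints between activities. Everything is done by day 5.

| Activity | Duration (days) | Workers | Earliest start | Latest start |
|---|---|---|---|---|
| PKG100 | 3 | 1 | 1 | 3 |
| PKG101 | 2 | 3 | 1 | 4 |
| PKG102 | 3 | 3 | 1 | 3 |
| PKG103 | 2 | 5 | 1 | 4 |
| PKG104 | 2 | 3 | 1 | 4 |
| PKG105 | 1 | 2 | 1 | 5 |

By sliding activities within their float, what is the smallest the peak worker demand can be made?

Early-start (PKG100@1, PKG101@1, PKG102@1, PKG103@1, PKG104@1, PKG105@1) gives peak 17: d1:17  d2:15  d3:4  d4:0  d5:0.
Shift PKG103→4, PKG104→3, PKG105→5.
Schedule PKG100@1, PKG101@1, PKG102@1, PKG103@4, PKG104@3, PKG105@5: d1:7  d2:7  d3:7  d4:8  d5:7 — peak 8.
Total worker-days = 36 over 5 days ⇒ peak ≥ ⌈36/5⌉ = 8, so 8 is optimal.

8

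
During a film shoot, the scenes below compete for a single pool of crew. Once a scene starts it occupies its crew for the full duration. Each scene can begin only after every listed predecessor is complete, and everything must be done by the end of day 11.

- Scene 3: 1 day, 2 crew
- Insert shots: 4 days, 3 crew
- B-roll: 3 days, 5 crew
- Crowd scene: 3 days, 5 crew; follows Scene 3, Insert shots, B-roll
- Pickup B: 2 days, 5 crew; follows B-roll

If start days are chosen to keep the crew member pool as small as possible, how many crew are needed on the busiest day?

8

Early-start (Scene 3@1, Insert shots@1, B-roll@1, Crowd scene@5, Pickup B@4) gives peak 10: d1:10  d2:8  d3:8  d4:8  d5:10  d6:5  d7:5  d8:0  d9:0  d10:0  d11:0.
Shift B-roll→2, Pickup B→8.
Schedule Scene 3@1, Insert shots@1, B-roll@2, Crowd scene@5, Pickup B@8: d1:5  d2:8  d3:8  d4:8  d5:5  d6:5  d7:5  d8:5  d9:5  d10:0  d11:0 — peak 8.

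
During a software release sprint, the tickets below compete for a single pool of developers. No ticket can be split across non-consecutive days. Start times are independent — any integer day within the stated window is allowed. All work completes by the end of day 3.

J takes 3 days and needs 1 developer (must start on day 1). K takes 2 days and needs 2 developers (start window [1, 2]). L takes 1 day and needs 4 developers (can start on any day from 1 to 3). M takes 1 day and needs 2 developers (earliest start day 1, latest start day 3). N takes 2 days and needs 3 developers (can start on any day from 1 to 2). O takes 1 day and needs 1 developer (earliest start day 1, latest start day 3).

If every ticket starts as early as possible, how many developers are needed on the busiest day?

13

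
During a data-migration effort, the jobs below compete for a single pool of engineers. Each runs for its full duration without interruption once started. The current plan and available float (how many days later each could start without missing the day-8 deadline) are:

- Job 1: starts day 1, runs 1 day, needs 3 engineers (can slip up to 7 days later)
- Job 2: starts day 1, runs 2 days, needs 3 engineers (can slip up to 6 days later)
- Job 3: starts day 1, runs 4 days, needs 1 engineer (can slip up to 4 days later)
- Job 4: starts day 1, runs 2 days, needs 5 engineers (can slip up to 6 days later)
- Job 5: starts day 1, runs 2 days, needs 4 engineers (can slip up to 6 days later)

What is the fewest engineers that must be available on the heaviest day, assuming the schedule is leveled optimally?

5

Early-start (Job 1@1, Job 2@1, Job 3@1, Job 4@1, Job 5@1) gives peak 16: d1:16  d2:13  d3:1  d4:1  d5:0  d6:0  d7:0  d8:0.
Shift Job 2→2, Job 4→5, Job 5→7.
Schedule Job 1@1, Job 2@2, Job 3@1, Job 4@5, Job 5@7: d1:4  d2:4  d3:4  d4:1  d5:5  d6:5  d7:4  d8:4 — peak 5.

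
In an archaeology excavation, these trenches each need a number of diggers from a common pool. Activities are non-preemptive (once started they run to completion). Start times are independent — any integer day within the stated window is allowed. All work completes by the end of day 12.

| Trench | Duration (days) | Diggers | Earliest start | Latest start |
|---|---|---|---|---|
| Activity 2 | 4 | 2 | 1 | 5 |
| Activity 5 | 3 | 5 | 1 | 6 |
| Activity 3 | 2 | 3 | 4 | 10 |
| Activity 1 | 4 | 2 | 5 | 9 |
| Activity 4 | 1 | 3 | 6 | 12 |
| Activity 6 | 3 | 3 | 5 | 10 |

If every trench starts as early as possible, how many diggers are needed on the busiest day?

Early-start schedule: Activity 2@1, Activity 5@1, Activity 3@4, Activity 1@5, Activity 4@6, Activity 6@5.
Load per day: day 1: 7, day 2: 7, day 3: 7, day 4: 5, day 5: 8, day 6: 8, day 7: 5, day 8: 2, day 9: 0, day 10: 0, day 11: 0, day 12: 0.
Peak is 8.

8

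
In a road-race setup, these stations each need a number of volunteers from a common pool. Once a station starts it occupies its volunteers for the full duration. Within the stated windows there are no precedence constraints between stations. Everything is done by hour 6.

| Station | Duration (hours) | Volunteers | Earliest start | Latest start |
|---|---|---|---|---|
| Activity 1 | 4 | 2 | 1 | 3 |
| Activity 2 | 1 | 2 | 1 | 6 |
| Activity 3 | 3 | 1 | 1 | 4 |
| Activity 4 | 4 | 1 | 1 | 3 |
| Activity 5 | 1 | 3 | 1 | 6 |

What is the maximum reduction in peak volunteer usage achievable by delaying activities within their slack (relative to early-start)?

5

Early-start peak: h1:9  h2:4  h3:4  h4:3  h5:0  h6:0 ⇒ 9.
Leveled (Activity 1@1, Activity 2@1, Activity 3@2, Activity 4@2, Activity 5@5): h1:4  h2:4  h3:4  h4:4  h5:4  h6:0 ⇒ 4.
Reduction 9 − 4 = 5.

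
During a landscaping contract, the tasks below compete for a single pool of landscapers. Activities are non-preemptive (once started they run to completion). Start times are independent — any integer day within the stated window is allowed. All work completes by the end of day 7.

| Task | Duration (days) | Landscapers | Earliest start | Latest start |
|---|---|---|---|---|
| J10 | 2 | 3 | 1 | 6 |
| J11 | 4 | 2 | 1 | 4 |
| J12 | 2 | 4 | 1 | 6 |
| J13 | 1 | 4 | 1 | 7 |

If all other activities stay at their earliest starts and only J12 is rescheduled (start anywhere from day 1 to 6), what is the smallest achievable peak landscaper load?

9

J12@1: d1:13  d2:9  d3:2  d4:2  d5:0  d6:0  d7:0 → peak 13
J12@2: d1:9  d2:9  d3:6  d4:2  d5:0  d6:0  d7:0 → peak 9
J12@3: d1:9  d2:5  d3:6  d4:6  d5:0  d6:0  d7:0 → peak 9
J12@4: d1:9  d2:5  d3:2  d4:6  d5:4  d6:0  d7:0 → peak 9
J12@5: d1:9  d2:5  d3:2  d4:2  d5:4  d6:4  d7:0 → peak 9
J12@6: d1:9  d2:5  d3:2  d4:2  d5:0  d6:4  d7:4 → peak 9
Best is J12@2, peak 9.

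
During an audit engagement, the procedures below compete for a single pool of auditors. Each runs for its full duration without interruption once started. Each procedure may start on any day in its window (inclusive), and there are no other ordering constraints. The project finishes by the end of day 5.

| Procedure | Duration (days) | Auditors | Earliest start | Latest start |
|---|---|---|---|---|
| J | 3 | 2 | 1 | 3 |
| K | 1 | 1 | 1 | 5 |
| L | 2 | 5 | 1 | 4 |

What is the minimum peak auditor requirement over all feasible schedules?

Early-start (J@1, K@1, L@1) gives peak 8: d1:8  d2:7  d3:2  d4:0  d5:0.
Shift L→4.
Schedule J@1, K@1, L@4: d1:3  d2:2  d3:2  d4:5  d5:5 — peak 5.

5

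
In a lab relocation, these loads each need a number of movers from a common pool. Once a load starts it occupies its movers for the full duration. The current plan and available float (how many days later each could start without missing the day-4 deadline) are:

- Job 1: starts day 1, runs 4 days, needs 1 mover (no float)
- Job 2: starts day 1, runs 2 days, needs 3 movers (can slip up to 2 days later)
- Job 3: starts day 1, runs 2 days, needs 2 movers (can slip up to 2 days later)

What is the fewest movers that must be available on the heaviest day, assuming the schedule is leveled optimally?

4

Early-start (Job 1@1, Job 2@1, Job 3@1) gives peak 6: d1:6  d2:6  d3:1  d4:1.
Shift Job 3→3.
Schedule Job 1@1, Job 2@1, Job 3@3: d1:4  d2:4  d3:3  d4:3 — peak 4.
Total mover-days = 14 over 4 days ⇒ peak ≥ ⌈14/4⌉ = 4, so 4 is optimal.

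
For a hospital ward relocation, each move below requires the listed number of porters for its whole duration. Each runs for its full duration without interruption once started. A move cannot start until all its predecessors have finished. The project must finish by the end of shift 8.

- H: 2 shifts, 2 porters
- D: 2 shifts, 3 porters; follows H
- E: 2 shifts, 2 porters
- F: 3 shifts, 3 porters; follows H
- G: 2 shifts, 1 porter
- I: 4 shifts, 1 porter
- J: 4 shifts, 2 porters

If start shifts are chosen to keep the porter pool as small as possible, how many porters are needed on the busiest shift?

Early-start (H@1, D@3, E@1, F@3, G@1, I@1, J@1) gives peak 9: s1:8  s2:8  s3:9  s4:9  s5:3  s6:0  s7:0  s8:0.
Shift F→5, G→3, J→5.
Schedule H@1, D@3, E@1, F@5, G@3, I@1, J@5: s1:5  s2:5  s3:5  s4:5  s5:5  s6:5  s7:5  s8:2 — peak 5.
Total porter-shifts = 37 over 8 shifts ⇒ peak ≥ ⌈37/8⌉ = 5, so 5 is optimal.

5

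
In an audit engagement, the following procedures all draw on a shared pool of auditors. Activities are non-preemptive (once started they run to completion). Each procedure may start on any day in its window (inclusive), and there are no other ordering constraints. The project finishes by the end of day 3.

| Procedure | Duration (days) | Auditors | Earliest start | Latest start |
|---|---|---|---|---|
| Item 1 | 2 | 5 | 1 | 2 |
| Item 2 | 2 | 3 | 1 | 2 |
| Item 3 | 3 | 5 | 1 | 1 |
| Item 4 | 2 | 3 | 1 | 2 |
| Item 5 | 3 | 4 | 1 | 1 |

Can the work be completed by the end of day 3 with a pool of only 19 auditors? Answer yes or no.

no

The minimum achievable peak is 20; 19 < 20, so no feasible schedule stays within the cap.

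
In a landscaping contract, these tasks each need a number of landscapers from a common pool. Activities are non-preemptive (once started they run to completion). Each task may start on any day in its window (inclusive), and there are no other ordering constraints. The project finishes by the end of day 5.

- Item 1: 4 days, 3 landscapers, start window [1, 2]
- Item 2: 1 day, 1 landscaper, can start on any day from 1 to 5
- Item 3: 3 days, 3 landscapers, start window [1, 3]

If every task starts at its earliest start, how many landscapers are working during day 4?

At early start, day 4 has: Item 1.
Demand: 3 = 3.

3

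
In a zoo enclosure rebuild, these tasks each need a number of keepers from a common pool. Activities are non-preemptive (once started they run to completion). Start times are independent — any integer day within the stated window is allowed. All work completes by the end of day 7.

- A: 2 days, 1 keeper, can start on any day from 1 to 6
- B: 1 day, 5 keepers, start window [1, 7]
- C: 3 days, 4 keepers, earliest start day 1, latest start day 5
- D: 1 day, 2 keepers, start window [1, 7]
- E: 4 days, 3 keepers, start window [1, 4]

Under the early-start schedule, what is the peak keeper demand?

Early-start schedule: A@1, B@1, C@1, D@1, E@1.
Load per day: day 1: 15, day 2: 8, day 3: 7, day 4: 3, day 5: 0, day 6: 0, day 7: 0.
Peak is 15.

15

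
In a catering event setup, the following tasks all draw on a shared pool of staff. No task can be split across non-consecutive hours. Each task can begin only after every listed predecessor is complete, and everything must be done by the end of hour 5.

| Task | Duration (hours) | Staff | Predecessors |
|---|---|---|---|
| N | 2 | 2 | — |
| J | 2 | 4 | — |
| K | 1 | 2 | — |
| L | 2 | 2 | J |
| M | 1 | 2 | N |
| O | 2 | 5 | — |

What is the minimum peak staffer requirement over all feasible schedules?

Early-start (N@1, J@1, K@1, L@3, M@3, O@1) gives peak 13: h1:13  h2:11  h3:4  h4:2  h5:0.
Shift K→3, O→4.
Schedule N@1, J@1, K@3, L@3, M@3, O@4: h1:6  h2:6  h3:6  h4:7  h5:5 — peak 7.

7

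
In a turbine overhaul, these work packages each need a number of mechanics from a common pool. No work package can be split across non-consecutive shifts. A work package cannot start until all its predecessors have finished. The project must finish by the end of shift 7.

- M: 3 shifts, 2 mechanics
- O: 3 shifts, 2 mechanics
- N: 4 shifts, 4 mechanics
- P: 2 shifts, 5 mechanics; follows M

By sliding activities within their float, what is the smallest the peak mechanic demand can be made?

7

Early-start (M@1, O@1, N@1, P@4) gives peak 9: s1:8  s2:8  s3:8  s4:9  s5:5  s6:0  s7:0.
Shift O→4, P→5.
Schedule M@1, O@4, N@1, P@5: s1:6  s2:6  s3:6  s4:6  s5:7  s6:7  s7:0 — peak 7.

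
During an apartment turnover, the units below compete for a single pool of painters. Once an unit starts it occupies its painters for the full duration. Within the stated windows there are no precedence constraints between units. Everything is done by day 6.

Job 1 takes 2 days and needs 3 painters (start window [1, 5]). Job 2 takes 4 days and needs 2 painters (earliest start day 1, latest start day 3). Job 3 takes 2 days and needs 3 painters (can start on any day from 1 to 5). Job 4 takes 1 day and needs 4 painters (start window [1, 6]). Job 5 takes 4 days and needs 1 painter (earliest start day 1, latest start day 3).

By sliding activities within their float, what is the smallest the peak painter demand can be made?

6

Early-start (Job 1@1, Job 2@1, Job 3@1, Job 4@1, Job 5@1) gives peak 13: d1:13  d2:9  d3:3  d4:3  d5:0  d6:0.
Shift Job 3→3, Job 4→5.
Schedule Job 1@1, Job 2@1, Job 3@3, Job 4@5, Job 5@1: d1:6  d2:6  d3:6  d4:6  d5:4  d6:0 — peak 6.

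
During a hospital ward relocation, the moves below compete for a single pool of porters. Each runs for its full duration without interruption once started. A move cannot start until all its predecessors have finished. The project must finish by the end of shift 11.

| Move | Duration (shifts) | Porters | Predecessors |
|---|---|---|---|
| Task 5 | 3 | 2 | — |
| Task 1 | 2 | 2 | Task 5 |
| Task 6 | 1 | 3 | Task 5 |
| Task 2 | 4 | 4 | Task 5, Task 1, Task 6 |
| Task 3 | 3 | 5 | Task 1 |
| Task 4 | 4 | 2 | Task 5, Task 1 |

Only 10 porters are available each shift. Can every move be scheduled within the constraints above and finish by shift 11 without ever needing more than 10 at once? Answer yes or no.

no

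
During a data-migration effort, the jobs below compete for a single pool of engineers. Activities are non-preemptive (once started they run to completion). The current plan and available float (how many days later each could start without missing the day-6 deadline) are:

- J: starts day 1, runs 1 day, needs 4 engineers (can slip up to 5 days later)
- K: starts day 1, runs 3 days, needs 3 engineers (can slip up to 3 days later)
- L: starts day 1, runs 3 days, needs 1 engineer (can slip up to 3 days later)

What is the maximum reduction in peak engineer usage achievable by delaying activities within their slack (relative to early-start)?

4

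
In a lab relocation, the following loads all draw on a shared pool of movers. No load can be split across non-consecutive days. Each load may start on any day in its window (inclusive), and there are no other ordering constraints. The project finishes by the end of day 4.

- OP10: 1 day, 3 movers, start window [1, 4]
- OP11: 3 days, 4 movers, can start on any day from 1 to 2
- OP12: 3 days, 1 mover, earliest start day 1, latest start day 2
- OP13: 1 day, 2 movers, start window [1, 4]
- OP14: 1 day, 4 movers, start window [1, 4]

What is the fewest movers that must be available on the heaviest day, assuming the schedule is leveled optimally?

7

Early-start (OP10@1, OP11@1, OP12@1, OP13@1, OP14@1) gives peak 14: d1:14  d2:5  d3:5  d4:0.
Shift OP12→2, OP13→2, OP14→4.
Schedule OP10@1, OP11@1, OP12@2, OP13@2, OP14@4: d1:7  d2:7  d3:5  d4:5 — peak 7.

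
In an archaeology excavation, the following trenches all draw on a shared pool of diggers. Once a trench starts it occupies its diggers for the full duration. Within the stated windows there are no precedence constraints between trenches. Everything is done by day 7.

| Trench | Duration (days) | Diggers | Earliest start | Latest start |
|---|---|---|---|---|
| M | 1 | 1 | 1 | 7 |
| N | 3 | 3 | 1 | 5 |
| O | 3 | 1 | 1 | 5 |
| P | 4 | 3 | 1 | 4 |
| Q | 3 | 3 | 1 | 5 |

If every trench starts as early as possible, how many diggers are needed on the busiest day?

11

Early-start schedule: M@1, N@1, O@1, P@1, Q@1.
Load per day: day 1: 11, day 2: 10, day 3: 10, day 4: 3, day 5: 0, day 6: 0, day 7: 0.
Peak is 11.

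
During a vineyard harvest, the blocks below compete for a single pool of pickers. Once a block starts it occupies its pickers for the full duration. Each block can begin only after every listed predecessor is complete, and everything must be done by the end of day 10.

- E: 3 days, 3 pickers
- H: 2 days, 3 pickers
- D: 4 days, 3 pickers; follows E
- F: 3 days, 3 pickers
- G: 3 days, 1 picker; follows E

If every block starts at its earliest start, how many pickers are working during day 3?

6

At early start, day 3 has: E, F.
Demand: 3 + 3 = 6.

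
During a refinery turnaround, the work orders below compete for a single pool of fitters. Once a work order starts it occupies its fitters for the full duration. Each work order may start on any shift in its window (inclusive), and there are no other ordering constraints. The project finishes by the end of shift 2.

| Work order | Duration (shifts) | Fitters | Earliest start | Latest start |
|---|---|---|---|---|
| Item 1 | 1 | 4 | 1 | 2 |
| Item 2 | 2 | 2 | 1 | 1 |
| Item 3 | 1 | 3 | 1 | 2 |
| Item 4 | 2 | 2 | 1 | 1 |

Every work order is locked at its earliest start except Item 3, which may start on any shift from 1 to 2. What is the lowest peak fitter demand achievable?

Item 3@1: s1:11  s2:4 → peak 11
Item 3@2: s1:8  s2:7 → peak 8
Best is Item 3@2, peak 8.

8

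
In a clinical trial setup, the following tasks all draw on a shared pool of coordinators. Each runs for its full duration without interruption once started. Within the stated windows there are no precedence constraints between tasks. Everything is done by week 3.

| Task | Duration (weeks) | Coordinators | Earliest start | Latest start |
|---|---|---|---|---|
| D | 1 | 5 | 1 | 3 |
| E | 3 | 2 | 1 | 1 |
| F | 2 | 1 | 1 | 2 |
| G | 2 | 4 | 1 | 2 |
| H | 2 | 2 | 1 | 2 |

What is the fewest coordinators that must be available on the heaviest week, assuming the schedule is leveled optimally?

Early-start (D@1, E@1, F@1, G@1, H@1) gives peak 14: w1:14  w2:9  w3:2.
Shift G→2, H→2.
Schedule D@1, E@1, F@1, G@2, H@2: w1:8  w2:9  w3:8 — peak 9.
Total coordinator-weeks = 25 over 3 weeks ⇒ peak ≥ ⌈25/3⌉ = 9, so 9 is optimal.

9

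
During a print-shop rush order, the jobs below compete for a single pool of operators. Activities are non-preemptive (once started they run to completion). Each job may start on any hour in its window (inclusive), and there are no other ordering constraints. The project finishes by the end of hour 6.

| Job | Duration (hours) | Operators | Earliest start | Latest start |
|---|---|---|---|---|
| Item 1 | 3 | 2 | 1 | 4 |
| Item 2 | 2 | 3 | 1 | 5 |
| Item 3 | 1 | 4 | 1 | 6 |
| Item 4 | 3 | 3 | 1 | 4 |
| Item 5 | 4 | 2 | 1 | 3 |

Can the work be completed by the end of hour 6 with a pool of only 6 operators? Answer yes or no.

no

The minimum achievable peak is 7; 6 < 7, so no feasible schedule stays within the cap.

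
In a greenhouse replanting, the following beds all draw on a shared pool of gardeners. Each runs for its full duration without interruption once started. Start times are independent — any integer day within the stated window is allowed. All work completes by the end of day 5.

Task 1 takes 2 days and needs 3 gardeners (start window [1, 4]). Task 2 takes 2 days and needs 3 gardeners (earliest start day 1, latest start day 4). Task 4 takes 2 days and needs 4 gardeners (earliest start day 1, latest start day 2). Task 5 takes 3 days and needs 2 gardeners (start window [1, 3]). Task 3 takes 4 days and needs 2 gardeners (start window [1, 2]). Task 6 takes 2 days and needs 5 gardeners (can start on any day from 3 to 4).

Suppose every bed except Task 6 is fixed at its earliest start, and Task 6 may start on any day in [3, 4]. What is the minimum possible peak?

Task 6@3: d1:14  d2:14  d3:9  d4:7  d5:0 → peak 14
Task 6@4: d1:14  d2:14  d3:4  d4:7  d5:5 → peak 14
Best is Task 6@3, peak 14.

14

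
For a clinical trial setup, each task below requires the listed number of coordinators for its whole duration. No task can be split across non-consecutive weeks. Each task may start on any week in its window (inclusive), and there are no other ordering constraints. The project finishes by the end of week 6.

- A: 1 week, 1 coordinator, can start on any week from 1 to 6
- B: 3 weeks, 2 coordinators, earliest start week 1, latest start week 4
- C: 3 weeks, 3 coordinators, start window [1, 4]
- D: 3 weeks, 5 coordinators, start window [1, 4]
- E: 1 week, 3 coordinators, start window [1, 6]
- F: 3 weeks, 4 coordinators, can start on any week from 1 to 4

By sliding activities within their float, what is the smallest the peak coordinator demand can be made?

9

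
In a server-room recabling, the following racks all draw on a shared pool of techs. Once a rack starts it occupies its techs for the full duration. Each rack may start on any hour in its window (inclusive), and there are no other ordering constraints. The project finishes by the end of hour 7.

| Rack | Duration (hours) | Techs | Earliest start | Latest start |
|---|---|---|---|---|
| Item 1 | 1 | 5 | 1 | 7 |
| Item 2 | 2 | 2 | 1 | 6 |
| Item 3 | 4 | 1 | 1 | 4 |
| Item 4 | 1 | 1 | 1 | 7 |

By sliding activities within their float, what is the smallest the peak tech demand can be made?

5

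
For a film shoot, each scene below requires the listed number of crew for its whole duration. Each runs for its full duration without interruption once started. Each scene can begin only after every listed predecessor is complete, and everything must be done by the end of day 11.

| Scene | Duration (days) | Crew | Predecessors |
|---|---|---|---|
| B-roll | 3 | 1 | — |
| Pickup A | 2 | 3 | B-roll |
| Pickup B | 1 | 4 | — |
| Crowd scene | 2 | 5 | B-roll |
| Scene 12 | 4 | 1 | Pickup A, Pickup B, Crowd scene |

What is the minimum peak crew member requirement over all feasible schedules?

Early-start (B-roll@1, Pickup A@4, Pickup B@1, Crowd scene@4, Scene 12@6) gives peak 8: d1:5  d2:1  d3:1  d4:8  d5:8  d6:1  d7:1  d8:1  d9:1  d10:0  d11:0.
Shift Crowd scene→6, Scene 12→8.
Schedule B-roll@1, Pickup A@4, Pickup B@1, Crowd scene@6, Scene 12@8: d1:5  d2:1  d3:1  d4:3  d5:3  d6:5  d7:5  d8:1  d9:1  d10:1  d11:1 — peak 5.

5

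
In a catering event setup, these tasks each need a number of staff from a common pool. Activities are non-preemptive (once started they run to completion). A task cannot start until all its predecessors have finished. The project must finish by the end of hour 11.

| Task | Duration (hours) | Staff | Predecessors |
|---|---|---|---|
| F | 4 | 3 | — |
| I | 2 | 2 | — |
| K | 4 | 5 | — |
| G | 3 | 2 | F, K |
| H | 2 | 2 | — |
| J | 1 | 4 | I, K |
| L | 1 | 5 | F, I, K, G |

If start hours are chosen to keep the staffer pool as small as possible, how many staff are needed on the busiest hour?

Early-start (F@1, I@1, K@1, G@5, H@1, J@5, L@8) gives peak 12: h1:12  h2:12  h3:8  h4:8  h5:6  h6:2  h7:2  h8:5  h9:0  h10:0  h11:0.
Shift K→3, G→7, J→7, L→10.
Schedule F@1, I@1, K@3, G@7, H@1, J@7, L@10: h1:7  h2:7  h3:8  h4:8  h5:5  h6:5  h7:6  h8:2  h9:2  h10:5  h11:0 — peak 8.

8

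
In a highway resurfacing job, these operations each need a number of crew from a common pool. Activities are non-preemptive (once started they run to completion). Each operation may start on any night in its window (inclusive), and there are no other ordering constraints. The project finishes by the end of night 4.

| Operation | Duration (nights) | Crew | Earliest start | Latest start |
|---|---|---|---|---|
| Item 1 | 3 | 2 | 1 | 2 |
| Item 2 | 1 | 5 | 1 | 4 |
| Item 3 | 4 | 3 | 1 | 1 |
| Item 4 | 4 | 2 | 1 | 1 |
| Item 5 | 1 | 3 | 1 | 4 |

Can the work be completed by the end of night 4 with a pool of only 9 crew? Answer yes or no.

The minimum achievable peak is 10; 9 < 10, so no feasible schedule stays within the cap.

no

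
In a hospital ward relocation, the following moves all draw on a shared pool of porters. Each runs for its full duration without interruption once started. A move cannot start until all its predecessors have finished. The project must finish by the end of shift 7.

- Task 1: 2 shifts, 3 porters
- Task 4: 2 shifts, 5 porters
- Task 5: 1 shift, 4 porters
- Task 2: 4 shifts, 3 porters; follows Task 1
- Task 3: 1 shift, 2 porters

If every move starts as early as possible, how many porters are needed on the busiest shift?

14

Early-start schedule: Task 1@1, Task 4@1, Task 5@1, Task 2@3, Task 3@1.
Load per shift: shift 1: 14, shift 2: 8, shift 3: 3, shift 4: 3, shift 5: 3, shift 6: 3, shift 7: 0.
Peak is 14.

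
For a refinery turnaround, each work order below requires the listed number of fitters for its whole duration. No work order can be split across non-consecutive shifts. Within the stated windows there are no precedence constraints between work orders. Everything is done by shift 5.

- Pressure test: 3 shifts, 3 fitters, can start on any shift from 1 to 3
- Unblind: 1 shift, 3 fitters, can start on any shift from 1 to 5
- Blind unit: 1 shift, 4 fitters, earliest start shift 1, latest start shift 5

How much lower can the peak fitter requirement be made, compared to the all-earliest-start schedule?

6

Early-start peak: s1:10  s2:3  s3:3  s4:0  s5:0 ⇒ 10.
Leveled (Pressure test@1, Unblind@4, Blind unit@5): s1:3  s2:3  s3:3  s4:3  s5:4 ⇒ 4.
Reduction 10 − 4 = 6.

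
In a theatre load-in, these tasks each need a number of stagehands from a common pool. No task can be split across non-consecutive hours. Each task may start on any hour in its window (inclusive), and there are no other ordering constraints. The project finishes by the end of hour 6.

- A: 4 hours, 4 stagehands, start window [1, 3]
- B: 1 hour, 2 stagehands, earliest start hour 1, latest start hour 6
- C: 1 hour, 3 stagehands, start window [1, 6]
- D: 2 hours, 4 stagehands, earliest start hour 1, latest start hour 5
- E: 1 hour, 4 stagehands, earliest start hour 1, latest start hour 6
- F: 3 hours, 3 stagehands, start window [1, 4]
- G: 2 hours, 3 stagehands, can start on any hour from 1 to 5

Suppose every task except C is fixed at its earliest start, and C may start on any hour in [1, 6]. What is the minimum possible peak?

C@1: h1:23  h2:14  h3:7  h4:4  h5:0  h6:0 → peak 23
C@2: h1:20  h2:17  h3:7  h4:4  h5:0  h6:0 → peak 20
C@3: h1:20  h2:14  h3:10  h4:4  h5:0  h6:0 → peak 20
C@4: h1:20  h2:14  h3:7  h4:7  h5:0  h6:0 → peak 20
C@5: h1:20  h2:14  h3:7  h4:4  h5:3  h6:0 → peak 20
C@6: h1:20  h2:14  h3:7  h4:4  h5:0  h6:3 → peak 20
Best is C@2, peak 20.

20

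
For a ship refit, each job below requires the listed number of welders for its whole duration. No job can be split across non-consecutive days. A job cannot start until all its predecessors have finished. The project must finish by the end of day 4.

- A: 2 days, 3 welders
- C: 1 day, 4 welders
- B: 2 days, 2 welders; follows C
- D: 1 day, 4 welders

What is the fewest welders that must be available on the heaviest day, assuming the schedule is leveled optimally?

5

Early-start (A@1, C@1, B@2, D@1) gives peak 11: d1:11  d2:5  d3:2  d4:0.
Shift A→2, D→4.
Schedule A@2, C@1, B@2, D@4: d1:4  d2:5  d3:5  d4:4 — peak 5.
Total welder-days = 18 over 4 days ⇒ peak ≥ ⌈18/4⌉ = 5, so 5 is optimal.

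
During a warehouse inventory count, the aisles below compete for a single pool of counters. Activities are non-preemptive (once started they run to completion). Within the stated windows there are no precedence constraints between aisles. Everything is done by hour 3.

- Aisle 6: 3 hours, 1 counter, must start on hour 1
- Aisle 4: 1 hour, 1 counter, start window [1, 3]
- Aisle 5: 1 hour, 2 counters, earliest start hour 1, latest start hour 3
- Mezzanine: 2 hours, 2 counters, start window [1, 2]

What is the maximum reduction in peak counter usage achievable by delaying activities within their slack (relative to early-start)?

2

Early-start peak: h1:6  h2:3  h3:1 ⇒ 6.
Leveled (Aisle 6@1, Aisle 4@1, Aisle 5@1, Mezzanine@2): h1:4  h2:3  h3:3 ⇒ 4.
Reduction 6 − 4 = 2.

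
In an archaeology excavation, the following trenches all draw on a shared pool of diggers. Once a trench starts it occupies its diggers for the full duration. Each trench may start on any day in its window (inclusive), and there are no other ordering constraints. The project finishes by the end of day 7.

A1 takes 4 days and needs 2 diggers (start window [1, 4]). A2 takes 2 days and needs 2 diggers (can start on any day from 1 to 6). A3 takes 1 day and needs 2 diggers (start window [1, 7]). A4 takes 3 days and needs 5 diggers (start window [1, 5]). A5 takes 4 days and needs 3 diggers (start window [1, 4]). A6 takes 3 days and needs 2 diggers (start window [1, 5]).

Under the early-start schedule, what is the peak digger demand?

Early-start schedule: A1@1, A2@1, A3@1, A4@1, A5@1, A6@1.
Load per day: day 1: 16, day 2: 14, day 3: 12, day 4: 5, day 5: 0, day 6: 0, day 7: 0.
Peak is 16.

16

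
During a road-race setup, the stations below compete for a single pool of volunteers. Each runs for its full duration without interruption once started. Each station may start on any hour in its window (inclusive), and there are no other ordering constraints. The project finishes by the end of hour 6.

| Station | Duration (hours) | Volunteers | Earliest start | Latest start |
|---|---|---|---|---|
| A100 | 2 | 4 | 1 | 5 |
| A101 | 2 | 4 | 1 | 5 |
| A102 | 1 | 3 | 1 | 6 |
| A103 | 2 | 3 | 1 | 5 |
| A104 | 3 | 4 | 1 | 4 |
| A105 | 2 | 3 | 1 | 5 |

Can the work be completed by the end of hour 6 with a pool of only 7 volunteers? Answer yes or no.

no

Total volunteer-hours = 43; over 6 hours the average is 43/6 > 7, so some hour must exceed 7.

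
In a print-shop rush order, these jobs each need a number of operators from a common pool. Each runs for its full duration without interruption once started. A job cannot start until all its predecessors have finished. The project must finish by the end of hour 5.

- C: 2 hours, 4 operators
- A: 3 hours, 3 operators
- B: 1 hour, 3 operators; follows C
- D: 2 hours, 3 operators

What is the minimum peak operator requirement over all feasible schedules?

Early-start (C@1, A@1, B@3, D@1) gives peak 10: h1:10  h2:10  h3:6  h4:0  h5:0.
Shift A→3, D→4.
Schedule C@1, A@3, B@3, D@4: h1:4  h2:4  h3:6  h4:6  h5:6 — peak 6.
Total operator-hours = 26 over 5 hours ⇒ peak ≥ ⌈26/5⌉ = 6, so 6 is optimal.

6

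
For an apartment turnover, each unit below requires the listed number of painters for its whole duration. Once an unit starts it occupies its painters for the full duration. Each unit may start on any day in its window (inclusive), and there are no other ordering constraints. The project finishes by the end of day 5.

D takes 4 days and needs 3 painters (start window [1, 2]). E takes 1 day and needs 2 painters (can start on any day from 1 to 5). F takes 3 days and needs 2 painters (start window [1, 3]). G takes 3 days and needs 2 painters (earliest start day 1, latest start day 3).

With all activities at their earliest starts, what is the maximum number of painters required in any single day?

9

Early-start schedule: D@1, E@1, F@1, G@1.
Load per day: day 1: 9, day 2: 7, day 3: 7, day 4: 3, day 5: 0.
Peak is 9.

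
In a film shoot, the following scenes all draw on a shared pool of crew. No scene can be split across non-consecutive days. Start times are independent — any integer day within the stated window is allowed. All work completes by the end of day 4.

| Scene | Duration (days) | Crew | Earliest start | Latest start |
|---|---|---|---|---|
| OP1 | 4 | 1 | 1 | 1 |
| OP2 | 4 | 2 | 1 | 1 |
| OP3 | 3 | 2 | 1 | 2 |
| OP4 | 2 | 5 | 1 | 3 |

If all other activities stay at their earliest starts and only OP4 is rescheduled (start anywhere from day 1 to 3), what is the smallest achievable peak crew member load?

OP4@1: d1:10  d2:10  d3:5  d4:3 → peak 10
OP4@2: d1:5  d2:10  d3:10  d4:3 → peak 10
OP4@3: d1:5  d2:5  d3:10  d4:8 → peak 10
Best is OP4@1, peak 10.

10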